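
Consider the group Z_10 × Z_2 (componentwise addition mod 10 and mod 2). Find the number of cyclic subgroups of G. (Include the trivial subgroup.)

8

Group the elements of G by the cyclic subgroup they generate; each cyclic subgroup of order d accounts for φ(d) elements.
Cyclic subgroups by order — order 1: 1; order 2: 3; order 5: 1; order 10: 3.
Total: 8.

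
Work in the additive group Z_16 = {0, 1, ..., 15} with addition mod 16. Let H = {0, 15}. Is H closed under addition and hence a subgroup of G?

No

15 ∈ H but its inverse 1 ∉ H, so H is not a subgroup.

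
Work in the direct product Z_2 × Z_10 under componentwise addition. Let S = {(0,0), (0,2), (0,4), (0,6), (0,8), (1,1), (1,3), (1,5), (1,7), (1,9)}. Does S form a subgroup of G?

Yes

|S| = 10 divides |G| = 20, consistent with Lagrange.
S contains the identity, every element's inverse is in S, and S is closed under +: it is a subgroup.
In fact S = ⟨(1,1)⟩.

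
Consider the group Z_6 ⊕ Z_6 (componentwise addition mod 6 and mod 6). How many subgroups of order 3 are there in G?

4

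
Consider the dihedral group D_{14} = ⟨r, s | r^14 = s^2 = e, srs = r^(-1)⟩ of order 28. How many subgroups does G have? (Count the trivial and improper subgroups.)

|G| = 28, so by Lagrange every subgroup order divides 28. Divisors: 1, 2, 4, 7, 14, 28.
Subgroups by order — order 1: 1; order 2: 15; order 4: 7; order 7: 1; order 14: 3; order 28: 1.
Total: 1 + 15 + 7 + 1 + 3 + 1 = 28.

28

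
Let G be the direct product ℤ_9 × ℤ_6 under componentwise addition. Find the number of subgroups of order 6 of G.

|G| = 54 and 6 | 54, so subgroups of order 6 are possible by Lagrange.
The subgroups of order 6 are: {(0,0), (0,1), (0,2), (0,3), (0,4), (0,5)}; {(0,0), (0,3), (3,0), (3,3), (6,0), (6,3)}; {(0,0), (0,3), (3,1), (3,4), (6,2), (6,5)}; {(0,0), (0,3), (3,2), (3,5), (6,1), (6,4)}.
So G has 4 subgroups of order 6.

4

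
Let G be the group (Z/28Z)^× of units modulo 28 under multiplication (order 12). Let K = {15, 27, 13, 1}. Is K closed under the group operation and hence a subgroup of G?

Yes

|K| = 4 divides |G| = 12, consistent with Lagrange.
K contains the identity, every element's inverse is in K, and K is closed under ·: it is a subgroup.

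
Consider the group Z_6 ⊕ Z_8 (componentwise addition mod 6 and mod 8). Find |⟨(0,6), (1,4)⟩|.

|⟨(0,6)⟩| = 4 and |⟨(1,4)⟩| = 6, so |H| is a multiple of lcm(4, 6) = 12 and divides |G| = 48.
Closing under the operation: H = {(0,0), (0,2), (0,4), (0,6), (1,0), (1,2), (1,4), (1,6), (2,0), (2,2), (2,4), (2,6), (3,0), (3,2), (3,4), (3,6), (4,0), (4,2), (4,4), (4,6), (5,0), (5,2), (5,4), (5,6)}, so |H| = 24.

24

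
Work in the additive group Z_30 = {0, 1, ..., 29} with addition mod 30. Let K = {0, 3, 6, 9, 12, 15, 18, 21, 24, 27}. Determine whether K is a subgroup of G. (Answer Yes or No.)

|K| = 10 divides |G| = 30, consistent with Lagrange.
K contains the identity, every element's inverse is in K, and K is closed under +: it is a subgroup.
In fact K = ⟨3⟩.

Yes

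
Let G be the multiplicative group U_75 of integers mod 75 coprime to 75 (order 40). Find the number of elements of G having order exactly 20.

Enumerating element orders in G gives 16 elements of order 20.

16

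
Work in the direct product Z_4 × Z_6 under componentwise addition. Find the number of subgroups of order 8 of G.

|G| = 24 and 8 | 24, so subgroups of order 8 are possible by Lagrange.
The subgroups of order 8 are: {(0,0), (0,3), (1,0), (1,3), (2,0), (2,3), (3,0), (3,3)}.
So G has 1 subgroup of order 8.

1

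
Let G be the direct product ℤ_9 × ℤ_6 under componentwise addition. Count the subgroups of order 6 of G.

4

|G| = 54 and 6 | 54, so subgroups of order 6 are possible by Lagrange.
The subgroups of order 6 are: {(0,0), (0,1), (0,2), (0,3), (0,4), (0,5)}; {(0,0), (0,3), (3,0), (3,3), (6,0), (6,3)}; {(0,0), (0,3), (3,1), (3,4), (6,2), (6,5)}; {(0,0), (0,3), (3,2), (3,5), (6,1), (6,4)}.
So G has 4 subgroups of order 6.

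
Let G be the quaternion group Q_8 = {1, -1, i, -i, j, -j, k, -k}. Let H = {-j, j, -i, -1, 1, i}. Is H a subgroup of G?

|H| = 6 does not divide |G| = 8, so by Lagrange H is not a subgroup.

No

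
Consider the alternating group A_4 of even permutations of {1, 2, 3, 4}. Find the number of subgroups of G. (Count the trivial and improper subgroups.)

|G| = 12, so by Lagrange every subgroup order divides 12. Divisors: 1, 2, 3, 4, 6, 12.
Subgroups by order — order 1: 1; order 2: 3; order 3: 4; order 4: 1; order 6: 0; order 12: 1.
Total: 1 + 3 + 4 + 1 + 0 + 1 = 10.

10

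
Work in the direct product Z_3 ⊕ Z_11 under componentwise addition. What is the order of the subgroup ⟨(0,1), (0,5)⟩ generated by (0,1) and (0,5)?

11

|⟨(0,1)⟩| = 11 and |⟨(0,5)⟩| = 11, so |H| is a multiple of lcm(11, 11) = 11 and divides |G| = 33.
Closing under the operation: H = {(0,0), (0,1), (0,2), (0,3), (0,4), (0,5), (0,6), (0,7), (0,8), (0,9), (0,10)}, so |H| = 11.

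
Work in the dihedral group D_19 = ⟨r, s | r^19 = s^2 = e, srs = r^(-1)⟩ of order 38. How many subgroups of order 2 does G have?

19

|G| = 38 and 2 | 38, so subgroups of order 2 are possible by Lagrange.
The subgroups of order 2 are: {e, r^10s}; {e, r^11s}; {e, r^12s}; {e, r^13s}; … (19 in all).
So G has 19 subgroups of order 2.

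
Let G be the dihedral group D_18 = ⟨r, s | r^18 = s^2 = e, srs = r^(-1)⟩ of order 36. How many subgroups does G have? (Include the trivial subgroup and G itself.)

45

|G| = 36, so by Lagrange every subgroup order divides 36. Divisors: 1, 2, 3, 4, 6, 9, 12, 18, 36.
Subgroups by order — order 1: 1; order 2: 19; order 3: 1; order 4: 9; order 6: 7; order 9: 1; order 12: 3; order 18: 3; order 36: 1.
Total: 1 + 19 + 1 + 9 + 7 + 1 + 3 + 3 + 1 = 45.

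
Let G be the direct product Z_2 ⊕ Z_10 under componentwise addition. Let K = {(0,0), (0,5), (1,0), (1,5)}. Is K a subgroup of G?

Yes

|K| = 4 divides |G| = 20, consistent with Lagrange.
K contains the identity, every element's inverse is in K, and K is closed under +: it is a subgroup.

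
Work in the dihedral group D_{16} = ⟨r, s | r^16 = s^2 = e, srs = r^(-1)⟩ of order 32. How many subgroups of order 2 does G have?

|G| = 32 and 2 | 32, so subgroups of order 2 are possible by Lagrange.
The subgroups of order 2 are: {e, r^10s}; {e, r^11s}; {e, r^12s}; {e, r^13s}; … (17 in all).
So G has 17 subgroups of order 2.

17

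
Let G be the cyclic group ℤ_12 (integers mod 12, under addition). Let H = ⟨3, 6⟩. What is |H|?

4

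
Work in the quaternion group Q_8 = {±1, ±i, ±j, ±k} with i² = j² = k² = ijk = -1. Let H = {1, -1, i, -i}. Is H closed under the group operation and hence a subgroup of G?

|H| = 4 divides |G| = 8, consistent with Lagrange.
H contains the identity, every element's inverse is in H, and H is closed under ·: it is a subgroup.
In fact H = ⟨-i⟩.

Yes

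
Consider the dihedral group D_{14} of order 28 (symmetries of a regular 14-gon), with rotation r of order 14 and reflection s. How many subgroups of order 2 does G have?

15

|G| = 28 and 2 | 28, so subgroups of order 2 are possible by Lagrange.
The subgroups of order 2 are: {e, r^10s}; {e, r^11s}; {e, r^12s}; {e, r^13s}; … (15 in all).
So G has 15 subgroups of order 2.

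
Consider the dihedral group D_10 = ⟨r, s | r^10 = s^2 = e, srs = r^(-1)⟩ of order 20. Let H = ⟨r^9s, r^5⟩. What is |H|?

|⟨r^9s⟩| = 2 and |⟨r^5⟩| = 2, so |H| is a multiple of lcm(2, 2) = 2 and divides |G| = 20.
Closing under the operation: H = {e, r^5, r^4s, r^9s}, so |H| = 4.

4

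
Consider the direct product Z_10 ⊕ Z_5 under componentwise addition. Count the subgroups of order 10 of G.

|G| = 50 and 10 | 50, so subgroups of order 10 are possible by Lagrange.
The subgroups of order 10 are: {(0,0), (0,1), (0,2), (0,3), (0,4), (5,0), (5,1), (5,2), (5,3), (5,4)}; {(0,0), (1,0), (2,0), (3,0), (4,0), (5,0), (6,0), (7,0), (8,0), (9,0)}; {(0,0), (1,1), (2,2), (3,3), (4,4), (5,0), (6,1), (7,2), (8,3), (9,4)}; {(0,0), (1,2), (2,4), (3,1), (4,3), (5,0), (6,2), (7,4), (8,1), (9,3)}; … (6 in all).
So G has 6 subgroups of order 10.

6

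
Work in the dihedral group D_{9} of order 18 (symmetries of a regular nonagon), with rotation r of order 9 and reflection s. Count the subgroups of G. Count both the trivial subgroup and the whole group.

16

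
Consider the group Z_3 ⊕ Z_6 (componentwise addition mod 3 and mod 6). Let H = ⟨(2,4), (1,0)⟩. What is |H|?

9

|⟨(2,4)⟩| = 3 and |⟨(1,0)⟩| = 3, so |H| is a multiple of lcm(3, 3) = 3 and divides |G| = 18.
Closing under the operation: H = {(0,0), (0,2), (0,4), (1,0), (1,2), (1,4), (2,0), (2,2), (2,4)}, so |H| = 9.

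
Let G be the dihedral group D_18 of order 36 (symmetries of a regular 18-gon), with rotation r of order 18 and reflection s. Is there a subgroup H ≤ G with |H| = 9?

Yes

9 | 36. A subgroup of order 9 is {e, r^2, r^4, r^6, r^8, r^10, r^12, r^14, r^16}.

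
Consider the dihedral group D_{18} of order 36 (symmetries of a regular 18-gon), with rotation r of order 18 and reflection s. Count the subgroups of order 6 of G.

|G| = 36 and 6 | 36, so subgroups of order 6 are possible by Lagrange.
The subgroups of order 6 are: {e, r^6, r^12, r^4s, r^10s, r^16s}; {e, r^6, r^12, r^5s, r^11s, r^17s}; {e, r^6, r^12, s, r^6s, r^12s}; {e, r^6, r^12, rs, r^7s, r^13s}; … (7 in all).
So G has 7 subgroups of order 6.

7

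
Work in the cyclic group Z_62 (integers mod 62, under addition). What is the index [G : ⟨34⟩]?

2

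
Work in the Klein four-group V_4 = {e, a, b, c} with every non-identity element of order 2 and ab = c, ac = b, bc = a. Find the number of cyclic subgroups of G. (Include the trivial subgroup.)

4

Each element a generates a cyclic subgroup ⟨a⟩; distinct elements may generate the same one (a cyclic group of order d has φ(d) generators).
Cyclic subgroups by order — order 1: 1; order 2: 3.
Total: 4.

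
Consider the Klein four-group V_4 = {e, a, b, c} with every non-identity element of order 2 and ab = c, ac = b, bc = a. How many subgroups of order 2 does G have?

|G| = 4 and 2 | 4, so subgroups of order 2 are possible by Lagrange.
The subgroups of order 2 are: {e, a}; {e, b}; {e, c}.
So G has 3 subgroups of order 2.

3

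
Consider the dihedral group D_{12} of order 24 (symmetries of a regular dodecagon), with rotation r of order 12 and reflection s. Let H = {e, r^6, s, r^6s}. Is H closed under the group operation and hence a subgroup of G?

Yes

|H| = 4 divides |G| = 24, consistent with Lagrange.
H contains the identity, every element's inverse is in H, and H is closed under ·: it is a subgroup.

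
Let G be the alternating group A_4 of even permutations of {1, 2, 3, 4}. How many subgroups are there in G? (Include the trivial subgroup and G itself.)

10

|G| = 12, so by Lagrange every subgroup order divides 12. Divisors: 1, 2, 3, 4, 6, 12.
Subgroups by order — order 1: 1; order 2: 3; order 3: 4; order 4: 1; order 6: 0; order 12: 1.
Total: 1 + 3 + 4 + 1 + 0 + 1 = 10.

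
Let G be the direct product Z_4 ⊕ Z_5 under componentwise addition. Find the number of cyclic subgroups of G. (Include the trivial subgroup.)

Group the elements of G by the cyclic subgroup they generate; each cyclic subgroup of order d accounts for φ(d) elements.
Cyclic subgroups by order — order 1: 1; order 2: 1; order 4: 1; order 5: 1; order 10: 1; order 20: 1.
Total: 6.

6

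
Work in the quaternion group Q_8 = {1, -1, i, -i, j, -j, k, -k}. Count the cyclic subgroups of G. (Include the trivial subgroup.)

Group the elements of G by the cyclic subgroup they generate; each cyclic subgroup of order d accounts for φ(d) elements.
Cyclic subgroups by order — order 1: 1; order 2: 1; order 4: 3.
Total: 5.

5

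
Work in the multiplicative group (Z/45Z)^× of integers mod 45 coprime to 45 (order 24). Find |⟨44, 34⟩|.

|⟨44⟩| = 2 and |⟨34⟩| = 6, so |H| is a multiple of lcm(2, 6) = 6 and divides |G| = 24.
Closing under the operation: H = {1, 4, 11, 14, 16, 19, 26, 29, 31, 34, 41, 44}, so |H| = 12.

12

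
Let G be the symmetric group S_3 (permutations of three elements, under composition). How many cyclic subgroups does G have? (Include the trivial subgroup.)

5

Each element a generates a cyclic subgroup ⟨a⟩; distinct elements may generate the same one (a cyclic group of order d has φ(d) generators).
Cyclic subgroups by order — order 1: 1; order 2: 3; order 3: 1.
Total: 5.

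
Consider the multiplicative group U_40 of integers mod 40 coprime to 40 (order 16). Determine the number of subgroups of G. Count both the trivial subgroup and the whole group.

27

|G| = 16, so by Lagrange every subgroup order divides 16. Divisors: 1, 2, 4, 8, 16.
Subgroups by order — order 1: 1; order 2: 7; order 4: 11; order 8: 7; order 16: 1.
Total: 1 + 7 + 11 + 7 + 1 = 27.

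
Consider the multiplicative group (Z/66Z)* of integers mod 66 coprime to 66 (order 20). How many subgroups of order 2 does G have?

|G| = 20 and 2 | 20, so subgroups of order 2 are possible by Lagrange.
The subgroups of order 2 are: {1, 23}; {1, 43}; {1, 65}.
So G has 3 subgroups of order 2.

3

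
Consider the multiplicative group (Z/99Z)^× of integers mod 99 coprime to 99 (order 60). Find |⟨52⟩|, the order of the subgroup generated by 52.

30

Compute successive powers of 52 mod 99: 52, 31, 28, 70, 76, 91, 79, 49, …; 52^30 ≡ 1 (mod 99).
So |⟨52⟩| = 30.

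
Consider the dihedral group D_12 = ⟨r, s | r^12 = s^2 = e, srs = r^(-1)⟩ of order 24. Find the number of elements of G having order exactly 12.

4

The elements of order 12 are: r, r^5, r^7, r^11.
That's 4.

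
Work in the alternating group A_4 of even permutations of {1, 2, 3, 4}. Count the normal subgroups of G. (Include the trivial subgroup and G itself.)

3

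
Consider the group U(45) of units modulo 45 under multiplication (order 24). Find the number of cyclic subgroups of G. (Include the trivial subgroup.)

12

Each element a generates a cyclic subgroup ⟨a⟩; distinct elements may generate the same one (a cyclic group of order d has φ(d) generators).
Cyclic subgroups by order — order 1: 1; order 2: 3; order 3: 1; order 4: 2; order 6: 3; order 12: 2.
Total: 12.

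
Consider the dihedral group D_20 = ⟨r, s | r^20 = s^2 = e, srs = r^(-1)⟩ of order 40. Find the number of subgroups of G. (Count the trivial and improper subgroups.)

|G| = 40, so by Lagrange every subgroup order divides 40. Divisors: 1, 2, 4, 5, 8, 10, 20, 40.
Subgroups by order — order 1: 1; order 2: 21; order 4: 11; order 5: 1; order 8: 5; order 10: 5; order 20: 3; order 40: 1.
Total: 1 + 21 + 11 + 1 + 5 + 5 + 3 + 1 = 48.

48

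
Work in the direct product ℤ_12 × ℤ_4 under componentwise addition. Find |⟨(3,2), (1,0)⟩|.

|⟨(3,2)⟩| = 4 and |⟨(1,0)⟩| = 12, so |H| is a multiple of lcm(4, 12) = 12 and divides |G| = 48.
Closing under the operation: H = {(0,0), (0,2), (1,0), (1,2), (2,0), (2,2), (3,0), (3,2), (4,0), (4,2), (5,0), (5,2), (6,0), (6,2), (7,0), (7,2), (8,0), (8,2), (9,0), (9,2), (10,0), (10,2), (11,0), (11,2)}, so |H| = 24.

24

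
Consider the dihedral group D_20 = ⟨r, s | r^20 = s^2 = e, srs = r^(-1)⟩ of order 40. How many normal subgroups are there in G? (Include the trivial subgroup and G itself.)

9

G has 48 subgroups. Checking conjugation-invariance by order — order 1: 1/1 normal; order 2: 1/21 normal; order 4: 1/11 normal; order 5: 1/1 normal; order 8: 0/5 normal; order 10: 1/5 normal; order 20: 3/3 normal; order 40: 1/1 normal.
Total normal subgroups: 9.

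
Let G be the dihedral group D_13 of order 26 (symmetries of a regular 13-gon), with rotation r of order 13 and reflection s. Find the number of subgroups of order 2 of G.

13

|G| = 26 and 2 | 26, so subgroups of order 2 are possible by Lagrange.
The subgroups of order 2 are: {e, r^10s}; {e, r^11s}; {e, r^12s}; {e, r^2s}; … (13 in all).
So G has 13 subgroups of order 2.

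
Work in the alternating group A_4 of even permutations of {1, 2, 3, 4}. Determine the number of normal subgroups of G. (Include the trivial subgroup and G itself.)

3

G has 10 subgroups. Checking conjugation-invariance by order — order 1: 1/1 normal; order 2: 0/3 normal; order 3: 0/4 normal; order 4: 1/1 normal; order 12: 1/1 normal.
Total normal subgroups: 3.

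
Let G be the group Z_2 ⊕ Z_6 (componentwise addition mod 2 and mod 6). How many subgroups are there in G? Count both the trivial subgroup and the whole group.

|G| = 12, so by Lagrange every subgroup order divides 12. Divisors: 1, 2, 3, 4, 6, 12.
Subgroups by order — order 1: 1; order 2: 3; order 3: 1; order 4: 1; order 6: 3; order 12: 1.
Total: 1 + 3 + 1 + 1 + 3 + 1 = 10.

10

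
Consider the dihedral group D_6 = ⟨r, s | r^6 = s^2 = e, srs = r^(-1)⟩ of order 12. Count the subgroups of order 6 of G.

3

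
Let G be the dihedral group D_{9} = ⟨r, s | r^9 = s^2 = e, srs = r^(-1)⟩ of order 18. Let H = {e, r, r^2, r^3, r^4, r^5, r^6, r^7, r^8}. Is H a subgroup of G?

Yes

|H| = 9 divides |G| = 18, consistent with Lagrange.
H contains the identity, every element's inverse is in H, and H is closed under ·: it is a subgroup.
In fact H = ⟨r^4⟩.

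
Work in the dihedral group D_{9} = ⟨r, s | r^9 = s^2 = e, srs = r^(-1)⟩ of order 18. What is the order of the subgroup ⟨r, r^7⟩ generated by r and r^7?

9

|⟨r⟩| = 9 and |⟨r^7⟩| = 9, so |H| is a multiple of lcm(9, 9) = 9 and divides |G| = 18.
Closing under the operation: H = {e, r, r^2, r^3, r^4, r^5, r^6, r^7, r^8}, so |H| = 9.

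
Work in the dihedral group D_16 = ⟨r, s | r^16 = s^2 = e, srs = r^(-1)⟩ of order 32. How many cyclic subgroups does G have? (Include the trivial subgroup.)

Group the elements of G by the cyclic subgroup they generate; each cyclic subgroup of order d accounts for φ(d) elements.
Cyclic subgroups by order — order 1: 1; order 2: 17; order 4: 1; order 8: 1; order 16: 1.
Total: 21.

21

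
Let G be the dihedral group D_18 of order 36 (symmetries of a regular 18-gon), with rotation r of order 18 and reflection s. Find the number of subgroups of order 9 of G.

|G| = 36 and 9 | 36, so subgroups of order 9 are possible by Lagrange.
The subgroups of order 9 are: {e, r^2, r^4, r^6, r^8, r^10, r^12, r^14, r^16}.
So G has 1 subgroup of order 9.

1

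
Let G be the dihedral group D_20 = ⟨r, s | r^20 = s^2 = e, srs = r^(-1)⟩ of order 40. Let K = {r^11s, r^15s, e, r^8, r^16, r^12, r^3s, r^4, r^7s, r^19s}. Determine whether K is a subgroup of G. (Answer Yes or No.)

|K| = 10 divides |G| = 40, consistent with Lagrange.
K contains the identity, every element's inverse is in K, and K is closed under ·: it is a subgroup.

Yes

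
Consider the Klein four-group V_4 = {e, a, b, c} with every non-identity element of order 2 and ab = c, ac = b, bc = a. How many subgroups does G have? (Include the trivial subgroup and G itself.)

5

|G| = 4, so by Lagrange every subgroup order divides 4. Divisors: 1, 2, 4.
Subgroups by order — order 1: 1; order 2: 3; order 4: 1.
Total: 1 + 3 + 1 = 5.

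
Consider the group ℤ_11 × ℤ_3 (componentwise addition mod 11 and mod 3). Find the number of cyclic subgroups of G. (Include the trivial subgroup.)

Each element a generates a cyclic subgroup ⟨a⟩; distinct elements may generate the same one (a cyclic group of order d has φ(d) generators).
Cyclic subgroups by order — order 1: 1; order 3: 1; order 11: 1; order 33: 1.
Total: 4.

4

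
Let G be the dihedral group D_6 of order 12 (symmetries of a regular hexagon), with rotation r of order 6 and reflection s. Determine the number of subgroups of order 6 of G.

3

|G| = 12 and 6 | 12, so subgroups of order 6 are possible by Lagrange.
The subgroups of order 6 are: {e, r, r^2, r^3, r^4, r^5}; {e, r^2, r^4, s, r^2s, r^4s}; {e, r^2, r^4, rs, r^3s, r^5s}.
So G has 3 subgroups of order 6.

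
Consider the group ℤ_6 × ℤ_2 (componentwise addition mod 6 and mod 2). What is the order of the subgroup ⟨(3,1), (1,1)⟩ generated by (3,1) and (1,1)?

6

|⟨(3,1)⟩| = 2 and |⟨(1,1)⟩| = 6, so |H| is a multiple of lcm(2, 6) = 6 and divides |G| = 12.
Closing under the operation: H = {(0,0), (1,1), (2,0), (3,1), (4,0), (5,1)}, so |H| = 6.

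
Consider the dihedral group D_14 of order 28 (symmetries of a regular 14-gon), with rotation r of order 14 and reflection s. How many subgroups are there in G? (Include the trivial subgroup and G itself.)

|G| = 28, so by Lagrange every subgroup order divides 28. Divisors: 1, 2, 4, 7, 14, 28.
Subgroups by order — order 1: 1; order 2: 15; order 4: 7; order 7: 1; order 14: 3; order 28: 1.
Total: 1 + 15 + 7 + 1 + 3 + 1 = 28.

28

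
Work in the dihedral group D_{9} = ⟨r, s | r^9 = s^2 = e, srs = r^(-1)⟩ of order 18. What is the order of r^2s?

2

Computing powers of r^2s: the smallest k with (r^2s)^k = e is k = 2.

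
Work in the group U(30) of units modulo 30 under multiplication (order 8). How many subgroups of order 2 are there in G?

3

|G| = 8 and 2 | 8, so subgroups of order 2 are possible by Lagrange.
The subgroups of order 2 are: {1, 11}; {1, 19}; {1, 29}.
So G has 3 subgroups of order 2.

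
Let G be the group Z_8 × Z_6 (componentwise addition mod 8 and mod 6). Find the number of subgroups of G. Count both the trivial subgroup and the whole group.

22

|G| = 48, so by Lagrange every subgroup order divides 48. Divisors: 1, 2, 3, 4, 6, 8, 12, 16, 24, 48.
Subgroups by order — order 1: 1; order 2: 3; order 3: 1; order 4: 3; order 6: 3; order 8: 3; order 12: 3; order 16: 1; order 24: 3; order 48: 1.
Total: 1 + 3 + 1 + 3 + 3 + 3 + 3 + 1 + 3 + 1 = 22.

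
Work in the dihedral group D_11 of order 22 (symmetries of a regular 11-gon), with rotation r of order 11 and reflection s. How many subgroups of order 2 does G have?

|G| = 22 and 2 | 22, so subgroups of order 2 are possible by Lagrange.
The subgroups of order 2 are: {e, r^10s}; {e, r^2s}; {e, r^3s}; {e, r^4s}; … (11 in all).
So G has 11 subgroups of order 2.

11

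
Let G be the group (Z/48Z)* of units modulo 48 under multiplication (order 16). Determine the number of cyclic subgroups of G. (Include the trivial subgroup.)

12

Each element a generates a cyclic subgroup ⟨a⟩; distinct elements may generate the same one (a cyclic group of order d has φ(d) generators).
Cyclic subgroups by order — order 1: 1; order 2: 7; order 4: 4.
Total: 12.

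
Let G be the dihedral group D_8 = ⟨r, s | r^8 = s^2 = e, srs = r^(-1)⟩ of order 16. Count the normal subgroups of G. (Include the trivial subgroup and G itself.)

7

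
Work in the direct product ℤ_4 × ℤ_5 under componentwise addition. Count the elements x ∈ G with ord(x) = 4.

An element (a,b) has order lcm(ord(a), ord(b)); count pairs with lcm equal to 4.
Enumerating gives 2 such elements.

2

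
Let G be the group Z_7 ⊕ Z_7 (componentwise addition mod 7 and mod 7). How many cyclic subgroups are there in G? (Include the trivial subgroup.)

9

Each element a generates a cyclic subgroup ⟨a⟩; distinct elements may generate the same one (a cyclic group of order d has φ(d) generators).
Cyclic subgroups by order — order 1: 1; order 7: 8.
Total: 9.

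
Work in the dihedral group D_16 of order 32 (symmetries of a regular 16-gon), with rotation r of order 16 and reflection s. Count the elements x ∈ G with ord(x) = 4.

The elements of order 4 are: r^4, r^12.
That's 2.

2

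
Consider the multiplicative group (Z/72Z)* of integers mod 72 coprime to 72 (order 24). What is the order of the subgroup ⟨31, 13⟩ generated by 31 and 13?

12

|⟨31⟩| = 6 and |⟨13⟩| = 6, so |H| is a multiple of lcm(6, 6) = 6 and divides |G| = 24.
Closing under the operation: H = {1, 7, 13, 19, 25, 31, 37, 43, 49, 55, 61, 67}, so |H| = 12.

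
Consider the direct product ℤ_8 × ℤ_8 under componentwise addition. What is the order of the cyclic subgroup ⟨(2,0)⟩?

The order of (2,0) in Z_8 × Z_8 is lcm(ord(2) in Z_8, ord(0) in Z_8).
ord(2) = 4 and ord(0) = 1, so |⟨(2,0)⟩| = lcm(4, 1) = 4.

4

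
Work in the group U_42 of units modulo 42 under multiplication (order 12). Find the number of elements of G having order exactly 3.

The elements of order 3 are: 25, 37.
That's 2.

2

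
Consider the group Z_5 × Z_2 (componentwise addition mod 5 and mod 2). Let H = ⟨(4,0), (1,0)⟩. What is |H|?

5

|⟨(4,0)⟩| = 5 and |⟨(1,0)⟩| = 5, so |H| is a multiple of lcm(5, 5) = 5 and divides |G| = 10.
Closing under the operation: H = {(0,0), (1,0), (2,0), (3,0), (4,0)}, so |H| = 5.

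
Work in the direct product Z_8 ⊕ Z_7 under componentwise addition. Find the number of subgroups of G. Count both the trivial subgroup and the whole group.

|G| = 56, so by Lagrange every subgroup order divides 56. Divisors: 1, 2, 4, 7, 8, 14, 28, 56.
Subgroups by order — order 1: 1; order 2: 1; order 4: 1; order 7: 1; order 8: 1; order 14: 1; order 28: 1; order 56: 1.
Total: 1 + 1 + 1 + 1 + 1 + 1 + 1 + 1 = 8.

8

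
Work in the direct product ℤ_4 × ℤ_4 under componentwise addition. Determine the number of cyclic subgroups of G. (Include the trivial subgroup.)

A cyclic subgroup of order d is generated by each of its φ(d) elements of order d, so the cyclic subgroups of order d number (#elements of order d)/φ(d).
Cyclic subgroups by order — order 1: 1; order 2: 3; order 4: 6.
Total: 10.

10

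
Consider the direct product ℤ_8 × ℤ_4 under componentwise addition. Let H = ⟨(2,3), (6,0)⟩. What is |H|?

16

|⟨(2,3)⟩| = 4 and |⟨(6,0)⟩| = 4, so |H| is a multiple of lcm(4, 4) = 4 and divides |G| = 32.
Closing under the operation: H = {(0,0), (0,1), (0,2), (0,3), (2,0), (2,1), (2,2), (2,3), (4,0), (4,1), (4,2), (4,3), (6,0), (6,1), (6,2), (6,3)}, so |H| = 16.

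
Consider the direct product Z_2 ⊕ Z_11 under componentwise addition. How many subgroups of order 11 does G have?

1

|G| = 22 and 11 | 22, so subgroups of order 11 are possible by Lagrange.
The subgroups of order 11 are: {(0,0), (0,1), (0,2), (0,3), (0,4), (0,5), (0,6), (0,7), (0,8), (0,9), (0,10)}.
So G has 1 subgroup of order 11.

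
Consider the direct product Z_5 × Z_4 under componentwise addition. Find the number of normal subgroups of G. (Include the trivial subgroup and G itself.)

6

G is abelian, so every subgroup is normal.
G has 6 subgroups in total, hence 6 normal subgroups.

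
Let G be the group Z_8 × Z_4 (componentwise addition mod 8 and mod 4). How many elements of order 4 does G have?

An element (a,b) has order lcm(ord(a), ord(b)); count pairs with lcm equal to 4.
Enumerating gives 12 such elements.

12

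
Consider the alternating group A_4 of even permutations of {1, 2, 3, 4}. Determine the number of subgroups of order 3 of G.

4

|G| = 12 and 3 | 12, so subgroups of order 3 are possible by Lagrange.
The subgroups of order 3 are: {e, (1 2 3), (1 3 2)}; {e, (1 2 4), (1 4 2)}; {e, (1 3 4), (1 4 3)}; {e, (2 3 4), (2 4 3)}.
So G has 4 subgroups of order 3.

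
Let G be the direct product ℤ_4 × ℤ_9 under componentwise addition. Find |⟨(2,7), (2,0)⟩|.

18

|⟨(2,7)⟩| = 18 and |⟨(2,0)⟩| = 2, so |H| is a multiple of lcm(18, 2) = 18 and divides |G| = 36.
Closing under the operation: H = {(0,0), (0,1), (0,2), (0,3), (0,4), (0,5), (0,6), (0,7), (0,8), (2,0), (2,1), (2,2), (2,3), (2,4), (2,5), (2,6), (2,7), (2,8)}, so |H| = 18.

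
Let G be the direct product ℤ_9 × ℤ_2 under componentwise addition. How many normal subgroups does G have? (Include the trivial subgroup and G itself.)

G is abelian, so every subgroup is normal.
G has 6 subgroups in total, hence 6 normal subgroups.

6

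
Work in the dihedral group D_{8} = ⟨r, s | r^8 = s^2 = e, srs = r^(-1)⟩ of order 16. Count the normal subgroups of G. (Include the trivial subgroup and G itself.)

G has 19 subgroups. Checking conjugation-invariance by order — order 1: 1/1 normal; order 2: 1/9 normal; order 4: 1/5 normal; order 8: 3/3 normal; order 16: 1/1 normal.
Total normal subgroups: 7.

7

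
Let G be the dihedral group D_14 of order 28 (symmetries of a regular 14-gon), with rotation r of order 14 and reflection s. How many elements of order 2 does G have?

Enumerating element orders in G gives 15 elements of order 2.

15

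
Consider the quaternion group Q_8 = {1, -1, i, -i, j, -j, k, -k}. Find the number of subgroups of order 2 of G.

1

|G| = 8 and 2 | 8, so subgroups of order 2 are possible by Lagrange.
The subgroups of order 2 are: {1, -1}.
So G has 1 subgroup of order 2.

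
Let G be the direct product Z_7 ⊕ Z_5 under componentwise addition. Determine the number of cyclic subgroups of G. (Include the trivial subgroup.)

A cyclic subgroup of order d is generated by each of its φ(d) elements of order d, so the cyclic subgroups of order d number (#elements of order d)/φ(d).
Cyclic subgroups by order — order 1: 1; order 5: 1; order 7: 1; order 35: 1.
Total: 4.

4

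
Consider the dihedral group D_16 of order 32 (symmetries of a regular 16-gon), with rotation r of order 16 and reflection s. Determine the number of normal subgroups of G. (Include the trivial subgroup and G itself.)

8

G has 36 subgroups. Checking conjugation-invariance by order — order 1: 1/1 normal; order 2: 1/17 normal; order 4: 1/9 normal; order 8: 1/5 normal; order 16: 3/3 normal; order 32: 1/1 normal.
Total normal subgroups: 8.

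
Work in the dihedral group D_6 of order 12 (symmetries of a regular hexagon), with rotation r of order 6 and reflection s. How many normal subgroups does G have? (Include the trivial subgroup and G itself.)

G has 16 subgroups. Checking conjugation-invariance by order — order 1: 1/1 normal; order 2: 1/7 normal; order 3: 1/1 normal; order 4: 0/3 normal; order 6: 3/3 normal; order 12: 1/1 normal.
Total normal subgroups: 7.

7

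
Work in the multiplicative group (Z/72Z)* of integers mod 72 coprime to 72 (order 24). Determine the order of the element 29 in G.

Compute successive powers of 29 mod 72: 29, 49, 53, 25, 5, 1; 29^6 ≡ 1 (mod 72).
So |⟨29⟩| = 6.

6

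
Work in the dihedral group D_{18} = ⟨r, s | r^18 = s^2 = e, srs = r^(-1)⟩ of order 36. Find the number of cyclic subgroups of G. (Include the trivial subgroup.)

Group the elements of G by the cyclic subgroup they generate; each cyclic subgroup of order d accounts for φ(d) elements.
Cyclic subgroups by order — order 1: 1; order 2: 19; order 3: 1; order 6: 1; order 9: 1; order 18: 1.
Total: 24.

24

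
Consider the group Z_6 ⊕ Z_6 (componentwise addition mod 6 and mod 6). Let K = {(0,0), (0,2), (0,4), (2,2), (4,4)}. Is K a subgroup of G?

|K| = 5 does not divide |G| = 36, so by Lagrange K is not a subgroup.

No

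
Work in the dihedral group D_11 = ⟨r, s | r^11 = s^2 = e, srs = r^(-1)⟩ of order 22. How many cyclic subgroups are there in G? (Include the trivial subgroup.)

13

A cyclic subgroup of order d is generated by each of its φ(d) elements of order d, so the cyclic subgroups of order d number (#elements of order d)/φ(d).
Cyclic subgroups by order — order 1: 1; order 2: 11; order 11: 1.
Total: 13.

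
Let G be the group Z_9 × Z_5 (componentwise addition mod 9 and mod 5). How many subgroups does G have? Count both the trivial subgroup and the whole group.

|G| = 45, so by Lagrange every subgroup order divides 45. Divisors: 1, 3, 5, 9, 15, 45.
Subgroups by order — order 1: 1; order 3: 1; order 5: 1; order 9: 1; order 15: 1; order 45: 1.
Total: 1 + 1 + 1 + 1 + 1 + 1 = 6.

6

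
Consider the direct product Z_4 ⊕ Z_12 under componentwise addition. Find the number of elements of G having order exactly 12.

An element (a,b) has order lcm(ord(a), ord(b)); count pairs with lcm equal to 12.
Enumerating gives 24 such elements.

24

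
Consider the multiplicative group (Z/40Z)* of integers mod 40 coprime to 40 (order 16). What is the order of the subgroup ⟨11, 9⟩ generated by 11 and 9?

|⟨11⟩| = 2 and |⟨9⟩| = 2, so |H| is a multiple of lcm(2, 2) = 2 and divides |G| = 16.
Closing under the operation: H = {1, 9, 11, 19}, so |H| = 4.

4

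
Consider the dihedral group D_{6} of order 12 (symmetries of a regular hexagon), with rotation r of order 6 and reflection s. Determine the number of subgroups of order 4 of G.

3

|G| = 12 and 4 | 12, so subgroups of order 4 are possible by Lagrange.
The subgroups of order 4 are: {e, r^3, r^2s, r^5s}; {e, r^3, s, r^3s}; {e, r^3, rs, r^4s}.
So G has 3 subgroups of order 4.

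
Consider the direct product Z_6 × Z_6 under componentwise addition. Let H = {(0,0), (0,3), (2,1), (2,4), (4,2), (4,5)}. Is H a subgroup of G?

|H| = 6 divides |G| = 36, consistent with Lagrange.
H contains the identity, every element's inverse is in H, and H is closed under +: it is a subgroup.
In fact H = ⟨(4,5)⟩.

Yes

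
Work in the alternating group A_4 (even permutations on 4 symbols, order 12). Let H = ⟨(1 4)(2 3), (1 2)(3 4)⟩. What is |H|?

|⟨(1 4)(2 3)⟩| = 2 and |⟨(1 2)(3 4)⟩| = 2, so |H| is a multiple of lcm(2, 2) = 2 and divides |G| = 12.
Closing under the operation: H = {e, (1 2)(3 4), (1 3)(2 4), (1 4)(2 3)}, so |H| = 4.

4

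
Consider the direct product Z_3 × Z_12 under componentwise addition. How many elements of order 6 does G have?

8

An element (a,b) has order lcm(ord(a), ord(b)); count pairs with lcm equal to 6.
Enumerating gives 8 such elements.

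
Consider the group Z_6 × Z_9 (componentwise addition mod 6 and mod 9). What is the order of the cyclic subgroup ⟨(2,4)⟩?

The order of (2,4) in Z_6 × Z_9 is lcm(ord(2) in Z_6, ord(4) in Z_9).
ord(2) = 3 and ord(4) = 9, so |⟨(2,4)⟩| = lcm(3, 9) = 9.

9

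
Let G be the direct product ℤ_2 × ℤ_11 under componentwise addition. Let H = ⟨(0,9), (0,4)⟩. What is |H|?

|⟨(0,9)⟩| = 11 and |⟨(0,4)⟩| = 11, so |H| is a multiple of lcm(11, 11) = 11 and divides |G| = 22.
Closing under the operation: H = {(0,0), (0,1), (0,2), (0,3), (0,4), (0,5), (0,6), (0,7), (0,8), (0,9), (0,10)}, so |H| = 11.

11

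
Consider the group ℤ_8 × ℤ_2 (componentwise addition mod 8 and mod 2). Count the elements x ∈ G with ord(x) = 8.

8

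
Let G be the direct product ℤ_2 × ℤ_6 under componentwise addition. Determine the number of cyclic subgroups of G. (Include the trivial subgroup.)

8

A cyclic subgroup of order d is generated by each of its φ(d) elements of order d, so the cyclic subgroups of order d number (#elements of order d)/φ(d).
Cyclic subgroups by order — order 1: 1; order 2: 3; order 3: 1; order 6: 3.
Total: 8.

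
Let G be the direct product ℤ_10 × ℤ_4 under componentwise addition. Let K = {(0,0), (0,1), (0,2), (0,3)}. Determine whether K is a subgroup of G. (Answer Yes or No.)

Yes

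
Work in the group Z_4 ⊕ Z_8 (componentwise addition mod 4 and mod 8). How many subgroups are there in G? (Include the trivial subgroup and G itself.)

22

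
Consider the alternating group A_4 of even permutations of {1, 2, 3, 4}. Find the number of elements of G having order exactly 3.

8

The elements of order 3 are: (2 3 4), (2 4 3), (1 2 3), (1 2 4), (1 3 2), (1 3 4), (1 4 2), (1 4 3).
That's 8.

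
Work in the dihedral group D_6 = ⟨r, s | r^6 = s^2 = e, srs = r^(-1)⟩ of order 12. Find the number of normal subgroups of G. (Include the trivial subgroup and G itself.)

G has 16 subgroups. Checking conjugation-invariance by order — order 1: 1/1 normal; order 2: 1/7 normal; order 3: 1/1 normal; order 4: 0/3 normal; order 6: 3/3 normal; order 12: 1/1 normal.
Total normal subgroups: 7.

7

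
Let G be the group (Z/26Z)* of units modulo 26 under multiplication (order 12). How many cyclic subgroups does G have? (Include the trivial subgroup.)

6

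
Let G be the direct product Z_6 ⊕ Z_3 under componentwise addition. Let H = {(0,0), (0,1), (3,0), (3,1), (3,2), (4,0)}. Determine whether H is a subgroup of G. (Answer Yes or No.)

No

(0,1) ∈ H but its inverse (0,2) ∉ H, so H is not a subgroup.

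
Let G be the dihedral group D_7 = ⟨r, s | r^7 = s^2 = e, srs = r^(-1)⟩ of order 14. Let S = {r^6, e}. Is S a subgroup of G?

r^6 ∈ S but its inverse r ∉ S, so S is not a subgroup.

No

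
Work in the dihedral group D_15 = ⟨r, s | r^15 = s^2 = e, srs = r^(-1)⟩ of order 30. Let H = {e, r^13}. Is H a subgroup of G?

No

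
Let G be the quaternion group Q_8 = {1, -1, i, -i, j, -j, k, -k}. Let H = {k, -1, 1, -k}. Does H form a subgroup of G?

|H| = 4 divides |G| = 8, consistent with Lagrange.
H contains the identity, every element's inverse is in H, and H is closed under ·: it is a subgroup.
In fact H = ⟨-k⟩.

Yes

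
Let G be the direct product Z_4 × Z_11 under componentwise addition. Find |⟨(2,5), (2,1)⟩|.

22

|⟨(2,5)⟩| = 22 and |⟨(2,1)⟩| = 22, so |H| is a multiple of lcm(22, 22) = 22 and divides |G| = 44.
Closing under the operation: H = {(0,0), (0,1), (0,2), (0,3), (0,4), (0,5), (0,6), (0,7), (0,8), (0,9), (0,10), (2,0), (2,1), (2,2), (2,3), (2,4), (2,5), (2,6), (2,7), (2,8), (2,9), (2,10)}, so |H| = 22.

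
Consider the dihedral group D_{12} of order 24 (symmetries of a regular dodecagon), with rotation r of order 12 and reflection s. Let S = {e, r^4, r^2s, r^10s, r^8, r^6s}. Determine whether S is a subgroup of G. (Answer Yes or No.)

|S| = 6 divides |G| = 24, consistent with Lagrange.
S contains the identity, every element's inverse is in S, and S is closed under ·: it is a subgroup.

Yes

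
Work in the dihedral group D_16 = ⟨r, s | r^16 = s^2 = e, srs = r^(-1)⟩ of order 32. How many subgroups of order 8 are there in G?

5

|G| = 32 and 8 | 32, so subgroups of order 8 are possible by Lagrange.
The subgroups of order 8 are: {e, r^2, r^4, r^6, r^8, r^10, r^12, r^14}; {e, r^4, r^8, r^12, r^2s, r^6s, r^10s, r^14s}; {e, r^4, r^8, r^12, r^3s, r^7s, r^11s, r^15s}; {e, r^4, r^8, r^12, s, r^4s, r^8s, r^12s}; … (5 in all).
So G has 5 subgroups of order 8.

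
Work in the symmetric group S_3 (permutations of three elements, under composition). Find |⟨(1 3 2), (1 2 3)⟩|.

|⟨(1 3 2)⟩| = 3 and |⟨(1 2 3)⟩| = 3, so |H| is a multiple of lcm(3, 3) = 3 and divides |G| = 6.
Closing under the operation: H = {e, (1 2 3), (1 3 2)}, so |H| = 3.

3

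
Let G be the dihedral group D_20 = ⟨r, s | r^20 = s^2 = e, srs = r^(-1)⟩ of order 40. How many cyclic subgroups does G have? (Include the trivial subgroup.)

Each element a generates a cyclic subgroup ⟨a⟩; distinct elements may generate the same one (a cyclic group of order d has φ(d) generators).
Cyclic subgroups by order — order 1: 1; order 2: 21; order 4: 1; order 5: 1; order 10: 1; order 20: 1.
Total: 26.

26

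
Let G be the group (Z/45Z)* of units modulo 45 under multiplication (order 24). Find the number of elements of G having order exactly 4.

4

The elements of order 4 are: 8, 17, 28, 37.
That's 4.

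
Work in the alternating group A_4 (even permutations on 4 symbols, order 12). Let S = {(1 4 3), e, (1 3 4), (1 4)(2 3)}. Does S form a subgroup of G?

No

Closure fails: (1 4 3) ∘ (1 4)(2 3) = (1 3 2) ∉ S. So S is not a subgroup.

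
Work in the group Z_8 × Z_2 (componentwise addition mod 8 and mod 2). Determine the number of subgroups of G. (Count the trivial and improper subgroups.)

|G| = 16, so by Lagrange every subgroup order divides 16. Divisors: 1, 2, 4, 8, 16.
Subgroups by order — order 1: 1; order 2: 3; order 4: 3; order 8: 3; order 16: 1.
Total: 1 + 3 + 3 + 3 + 1 = 11.

11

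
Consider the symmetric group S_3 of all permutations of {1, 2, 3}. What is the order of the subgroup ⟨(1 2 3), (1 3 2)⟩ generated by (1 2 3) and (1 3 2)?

|⟨(1 2 3)⟩| = 3 and |⟨(1 3 2)⟩| = 3, so |H| is a multiple of lcm(3, 3) = 3 and divides |G| = 6.
Closing under the operation: H = {e, (1 2 3), (1 3 2)}, so |H| = 3.

3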